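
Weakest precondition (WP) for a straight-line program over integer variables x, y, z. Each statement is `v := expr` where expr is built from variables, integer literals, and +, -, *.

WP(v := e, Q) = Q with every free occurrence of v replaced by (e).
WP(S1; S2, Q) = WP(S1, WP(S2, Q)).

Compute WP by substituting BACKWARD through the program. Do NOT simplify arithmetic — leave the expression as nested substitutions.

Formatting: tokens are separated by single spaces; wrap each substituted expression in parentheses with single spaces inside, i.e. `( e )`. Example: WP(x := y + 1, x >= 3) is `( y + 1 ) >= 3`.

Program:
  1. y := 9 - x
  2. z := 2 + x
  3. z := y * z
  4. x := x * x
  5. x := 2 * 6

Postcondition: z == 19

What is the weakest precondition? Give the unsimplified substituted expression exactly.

Answer: ( ( 9 - x ) * ( 2 + x ) ) == 19

Derivation:
post: z == 19
stmt 5: x := 2 * 6  -- replace 0 occurrence(s) of x with (2 * 6)
  => z == 19
stmt 4: x := x * x  -- replace 0 occurrence(s) of x with (x * x)
  => z == 19
stmt 3: z := y * z  -- replace 1 occurrence(s) of z with (y * z)
  => ( y * z ) == 19
stmt 2: z := 2 + x  -- replace 1 occurrence(s) of z with (2 + x)
  => ( y * ( 2 + x ) ) == 19
stmt 1: y := 9 - x  -- replace 1 occurrence(s) of y with (9 - x)
  => ( ( 9 - x ) * ( 2 + x ) ) == 19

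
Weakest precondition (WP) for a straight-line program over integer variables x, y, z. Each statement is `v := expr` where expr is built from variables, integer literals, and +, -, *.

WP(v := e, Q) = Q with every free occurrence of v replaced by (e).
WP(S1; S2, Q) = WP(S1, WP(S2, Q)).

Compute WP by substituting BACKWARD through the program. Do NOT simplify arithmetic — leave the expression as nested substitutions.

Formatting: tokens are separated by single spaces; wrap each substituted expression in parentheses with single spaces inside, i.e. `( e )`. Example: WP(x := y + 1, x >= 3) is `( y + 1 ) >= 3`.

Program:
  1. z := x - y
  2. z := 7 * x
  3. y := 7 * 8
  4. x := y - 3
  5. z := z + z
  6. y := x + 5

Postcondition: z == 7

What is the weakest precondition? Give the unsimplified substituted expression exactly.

post: z == 7
stmt 6: y := x + 5  -- replace 0 occurrence(s) of y with (x + 5)
  => z == 7
stmt 5: z := z + z  -- replace 1 occurrence(s) of z with (z + z)
  => ( z + z ) == 7
stmt 4: x := y - 3  -- replace 0 occurrence(s) of x with (y - 3)
  => ( z + z ) == 7
stmt 3: y := 7 * 8  -- replace 0 occurrence(s) of y with (7 * 8)
  => ( z + z ) == 7
stmt 2: z := 7 * x  -- replace 2 occurrence(s) of z with (7 * x)
  => ( ( 7 * x ) + ( 7 * x ) ) == 7
stmt 1: z := x - y  -- replace 0 occurrence(s) of z with (x - y)
  => ( ( 7 * x ) + ( 7 * x ) ) == 7

Answer: ( ( 7 * x ) + ( 7 * x ) ) == 7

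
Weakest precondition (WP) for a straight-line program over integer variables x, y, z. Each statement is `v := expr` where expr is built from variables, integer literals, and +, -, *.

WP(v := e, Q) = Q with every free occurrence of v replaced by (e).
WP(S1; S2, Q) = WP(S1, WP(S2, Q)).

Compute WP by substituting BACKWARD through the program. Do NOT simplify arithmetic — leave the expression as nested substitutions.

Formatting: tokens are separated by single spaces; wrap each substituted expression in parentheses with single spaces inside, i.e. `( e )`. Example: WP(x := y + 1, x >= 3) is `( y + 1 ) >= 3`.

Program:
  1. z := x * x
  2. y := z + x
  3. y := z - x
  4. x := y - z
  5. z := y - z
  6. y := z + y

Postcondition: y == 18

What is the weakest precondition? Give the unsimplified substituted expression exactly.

Answer: ( ( ( ( x * x ) - x ) - ( x * x ) ) + ( ( x * x ) - x ) ) == 18

Derivation:
post: y == 18
stmt 6: y := z + y  -- replace 1 occurrence(s) of y with (z + y)
  => ( z + y ) == 18
stmt 5: z := y - z  -- replace 1 occurrence(s) of z with (y - z)
  => ( ( y - z ) + y ) == 18
stmt 4: x := y - z  -- replace 0 occurrence(s) of x with (y - z)
  => ( ( y - z ) + y ) == 18
stmt 3: y := z - x  -- replace 2 occurrence(s) of y with (z - x)
  => ( ( ( z - x ) - z ) + ( z - x ) ) == 18
stmt 2: y := z + x  -- replace 0 occurrence(s) of y with (z + x)
  => ( ( ( z - x ) - z ) + ( z - x ) ) == 18
stmt 1: z := x * x  -- replace 3 occurrence(s) of z with (x * x)
  => ( ( ( ( x * x ) - x ) - ( x * x ) ) + ( ( x * x ) - x ) ) == 18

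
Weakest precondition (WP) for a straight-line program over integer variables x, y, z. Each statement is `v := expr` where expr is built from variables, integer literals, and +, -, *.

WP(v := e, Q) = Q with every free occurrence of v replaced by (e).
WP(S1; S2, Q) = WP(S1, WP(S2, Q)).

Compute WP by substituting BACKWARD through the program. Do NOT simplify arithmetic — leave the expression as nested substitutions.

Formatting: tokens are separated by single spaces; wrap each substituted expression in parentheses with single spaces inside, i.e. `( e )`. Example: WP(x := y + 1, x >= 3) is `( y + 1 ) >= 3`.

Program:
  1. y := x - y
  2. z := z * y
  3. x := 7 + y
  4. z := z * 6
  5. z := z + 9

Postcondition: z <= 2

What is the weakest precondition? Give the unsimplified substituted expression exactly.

Answer: ( ( ( z * ( x - y ) ) * 6 ) + 9 ) <= 2

Derivation:
post: z <= 2
stmt 5: z := z + 9  -- replace 1 occurrence(s) of z with (z + 9)
  => ( z + 9 ) <= 2
stmt 4: z := z * 6  -- replace 1 occurrence(s) of z with (z * 6)
  => ( ( z * 6 ) + 9 ) <= 2
stmt 3: x := 7 + y  -- replace 0 occurrence(s) of x with (7 + y)
  => ( ( z * 6 ) + 9 ) <= 2
stmt 2: z := z * y  -- replace 1 occurrence(s) of z with (z * y)
  => ( ( ( z * y ) * 6 ) + 9 ) <= 2
stmt 1: y := x - y  -- replace 1 occurrence(s) of y with (x - y)
  => ( ( ( z * ( x - y ) ) * 6 ) + 9 ) <= 2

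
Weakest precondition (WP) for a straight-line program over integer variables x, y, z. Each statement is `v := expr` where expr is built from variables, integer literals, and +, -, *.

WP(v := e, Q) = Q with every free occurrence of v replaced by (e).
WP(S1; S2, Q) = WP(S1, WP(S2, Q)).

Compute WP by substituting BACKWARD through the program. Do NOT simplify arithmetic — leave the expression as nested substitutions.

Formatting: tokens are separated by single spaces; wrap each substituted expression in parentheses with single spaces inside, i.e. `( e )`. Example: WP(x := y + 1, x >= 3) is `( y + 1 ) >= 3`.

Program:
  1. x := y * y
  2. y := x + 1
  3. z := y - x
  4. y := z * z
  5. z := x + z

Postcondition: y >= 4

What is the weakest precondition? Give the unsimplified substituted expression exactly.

Answer: ( ( ( ( y * y ) + 1 ) - ( y * y ) ) * ( ( ( y * y ) + 1 ) - ( y * y ) ) ) >= 4

Derivation:
post: y >= 4
stmt 5: z := x + z  -- replace 0 occurrence(s) of z with (x + z)
  => y >= 4
stmt 4: y := z * z  -- replace 1 occurrence(s) of y with (z * z)
  => ( z * z ) >= 4
stmt 3: z := y - x  -- replace 2 occurrence(s) of z with (y - x)
  => ( ( y - x ) * ( y - x ) ) >= 4
stmt 2: y := x + 1  -- replace 2 occurrence(s) of y with (x + 1)
  => ( ( ( x + 1 ) - x ) * ( ( x + 1 ) - x ) ) >= 4
stmt 1: x := y * y  -- replace 4 occurrence(s) of x with (y * y)
  => ( ( ( ( y * y ) + 1 ) - ( y * y ) ) * ( ( ( y * y ) + 1 ) - ( y * y ) ) ) >= 4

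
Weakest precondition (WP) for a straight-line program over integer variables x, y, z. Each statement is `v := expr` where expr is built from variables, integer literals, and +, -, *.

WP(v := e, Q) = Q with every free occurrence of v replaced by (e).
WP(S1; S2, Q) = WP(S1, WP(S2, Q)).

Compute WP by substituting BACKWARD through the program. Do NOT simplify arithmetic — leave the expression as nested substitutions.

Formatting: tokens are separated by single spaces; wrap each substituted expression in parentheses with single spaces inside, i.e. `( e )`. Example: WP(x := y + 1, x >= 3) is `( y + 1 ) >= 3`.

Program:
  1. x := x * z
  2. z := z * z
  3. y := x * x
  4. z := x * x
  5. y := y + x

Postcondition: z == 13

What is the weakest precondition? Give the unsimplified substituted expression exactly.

post: z == 13
stmt 5: y := y + x  -- replace 0 occurrence(s) of y with (y + x)
  => z == 13
stmt 4: z := x * x  -- replace 1 occurrence(s) of z with (x * x)
  => ( x * x ) == 13
stmt 3: y := x * x  -- replace 0 occurrence(s) of y with (x * x)
  => ( x * x ) == 13
stmt 2: z := z * z  -- replace 0 occurrence(s) of z with (z * z)
  => ( x * x ) == 13
stmt 1: x := x * z  -- replace 2 occurrence(s) of x with (x * z)
  => ( ( x * z ) * ( x * z ) ) == 13

Answer: ( ( x * z ) * ( x * z ) ) == 13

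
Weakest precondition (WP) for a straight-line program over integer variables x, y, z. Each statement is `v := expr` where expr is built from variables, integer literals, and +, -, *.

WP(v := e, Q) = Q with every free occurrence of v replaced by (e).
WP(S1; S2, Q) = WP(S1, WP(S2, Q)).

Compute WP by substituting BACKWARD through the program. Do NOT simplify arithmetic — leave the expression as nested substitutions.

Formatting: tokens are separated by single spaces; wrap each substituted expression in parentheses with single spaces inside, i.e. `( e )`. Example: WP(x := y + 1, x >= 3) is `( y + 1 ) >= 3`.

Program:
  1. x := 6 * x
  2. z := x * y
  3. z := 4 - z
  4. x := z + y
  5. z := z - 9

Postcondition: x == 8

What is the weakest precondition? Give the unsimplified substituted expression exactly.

Answer: ( ( 4 - ( ( 6 * x ) * y ) ) + y ) == 8

Derivation:
post: x == 8
stmt 5: z := z - 9  -- replace 0 occurrence(s) of z with (z - 9)
  => x == 8
stmt 4: x := z + y  -- replace 1 occurrence(s) of x with (z + y)
  => ( z + y ) == 8
stmt 3: z := 4 - z  -- replace 1 occurrence(s) of z with (4 - z)
  => ( ( 4 - z ) + y ) == 8
stmt 2: z := x * y  -- replace 1 occurrence(s) of z with (x * y)
  => ( ( 4 - ( x * y ) ) + y ) == 8
stmt 1: x := 6 * x  -- replace 1 occurrence(s) of x with (6 * x)
  => ( ( 4 - ( ( 6 * x ) * y ) ) + y ) == 8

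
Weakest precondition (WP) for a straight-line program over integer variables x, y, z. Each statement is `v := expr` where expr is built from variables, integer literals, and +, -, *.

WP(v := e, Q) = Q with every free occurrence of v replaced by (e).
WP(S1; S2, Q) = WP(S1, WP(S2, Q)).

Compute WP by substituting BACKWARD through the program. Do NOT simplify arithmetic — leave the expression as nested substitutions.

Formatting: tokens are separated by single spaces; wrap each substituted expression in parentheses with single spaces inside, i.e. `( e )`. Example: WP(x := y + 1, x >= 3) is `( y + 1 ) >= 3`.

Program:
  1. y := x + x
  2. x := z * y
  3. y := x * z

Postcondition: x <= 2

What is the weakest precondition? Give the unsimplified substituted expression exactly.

Answer: ( z * ( x + x ) ) <= 2

Derivation:
post: x <= 2
stmt 3: y := x * z  -- replace 0 occurrence(s) of y with (x * z)
  => x <= 2
stmt 2: x := z * y  -- replace 1 occurrence(s) of x with (z * y)
  => ( z * y ) <= 2
stmt 1: y := x + x  -- replace 1 occurrence(s) of y with (x + x)
  => ( z * ( x + x ) ) <= 2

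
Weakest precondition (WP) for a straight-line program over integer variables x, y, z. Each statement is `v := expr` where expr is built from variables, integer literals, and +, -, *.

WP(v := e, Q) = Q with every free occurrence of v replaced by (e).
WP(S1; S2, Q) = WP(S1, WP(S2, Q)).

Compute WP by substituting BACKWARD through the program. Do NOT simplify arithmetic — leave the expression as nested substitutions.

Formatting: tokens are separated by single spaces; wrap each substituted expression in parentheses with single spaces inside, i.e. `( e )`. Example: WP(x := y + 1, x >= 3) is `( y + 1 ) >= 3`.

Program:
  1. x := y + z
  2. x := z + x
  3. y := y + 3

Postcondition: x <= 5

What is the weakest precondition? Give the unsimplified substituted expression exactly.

post: x <= 5
stmt 3: y := y + 3  -- replace 0 occurrence(s) of y with (y + 3)
  => x <= 5
stmt 2: x := z + x  -- replace 1 occurrence(s) of x with (z + x)
  => ( z + x ) <= 5
stmt 1: x := y + z  -- replace 1 occurrence(s) of x with (y + z)
  => ( z + ( y + z ) ) <= 5

Answer: ( z + ( y + z ) ) <= 5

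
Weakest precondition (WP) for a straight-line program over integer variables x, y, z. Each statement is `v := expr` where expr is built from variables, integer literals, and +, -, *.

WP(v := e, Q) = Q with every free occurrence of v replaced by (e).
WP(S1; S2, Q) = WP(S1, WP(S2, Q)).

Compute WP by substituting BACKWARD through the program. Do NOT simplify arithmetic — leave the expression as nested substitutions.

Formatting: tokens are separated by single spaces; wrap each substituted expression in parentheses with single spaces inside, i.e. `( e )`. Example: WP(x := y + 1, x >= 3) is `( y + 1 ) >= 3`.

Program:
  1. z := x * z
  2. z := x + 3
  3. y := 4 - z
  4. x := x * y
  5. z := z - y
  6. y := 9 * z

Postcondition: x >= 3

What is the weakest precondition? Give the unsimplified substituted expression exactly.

post: x >= 3
stmt 6: y := 9 * z  -- replace 0 occurrence(s) of y with (9 * z)
  => x >= 3
stmt 5: z := z - y  -- replace 0 occurrence(s) of z with (z - y)
  => x >= 3
stmt 4: x := x * y  -- replace 1 occurrence(s) of x with (x * y)
  => ( x * y ) >= 3
stmt 3: y := 4 - z  -- replace 1 occurrence(s) of y with (4 - z)
  => ( x * ( 4 - z ) ) >= 3
stmt 2: z := x + 3  -- replace 1 occurrence(s) of z with (x + 3)
  => ( x * ( 4 - ( x + 3 ) ) ) >= 3
stmt 1: z := x * z  -- replace 0 occurrence(s) of z with (x * z)
  => ( x * ( 4 - ( x + 3 ) ) ) >= 3

Answer: ( x * ( 4 - ( x + 3 ) ) ) >= 3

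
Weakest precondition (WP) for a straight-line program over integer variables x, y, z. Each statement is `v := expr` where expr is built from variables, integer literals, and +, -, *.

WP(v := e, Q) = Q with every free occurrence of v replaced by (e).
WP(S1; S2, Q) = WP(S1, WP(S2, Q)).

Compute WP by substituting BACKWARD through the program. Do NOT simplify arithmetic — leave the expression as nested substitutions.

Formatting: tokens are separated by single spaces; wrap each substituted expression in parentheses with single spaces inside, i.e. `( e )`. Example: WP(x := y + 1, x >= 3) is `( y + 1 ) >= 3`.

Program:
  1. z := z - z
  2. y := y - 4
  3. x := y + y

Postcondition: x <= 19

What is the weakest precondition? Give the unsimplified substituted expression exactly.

post: x <= 19
stmt 3: x := y + y  -- replace 1 occurrence(s) of x with (y + y)
  => ( y + y ) <= 19
stmt 2: y := y - 4  -- replace 2 occurrence(s) of y with (y - 4)
  => ( ( y - 4 ) + ( y - 4 ) ) <= 19
stmt 1: z := z - z  -- replace 0 occurrence(s) of z with (z - z)
  => ( ( y - 4 ) + ( y - 4 ) ) <= 19

Answer: ( ( y - 4 ) + ( y - 4 ) ) <= 19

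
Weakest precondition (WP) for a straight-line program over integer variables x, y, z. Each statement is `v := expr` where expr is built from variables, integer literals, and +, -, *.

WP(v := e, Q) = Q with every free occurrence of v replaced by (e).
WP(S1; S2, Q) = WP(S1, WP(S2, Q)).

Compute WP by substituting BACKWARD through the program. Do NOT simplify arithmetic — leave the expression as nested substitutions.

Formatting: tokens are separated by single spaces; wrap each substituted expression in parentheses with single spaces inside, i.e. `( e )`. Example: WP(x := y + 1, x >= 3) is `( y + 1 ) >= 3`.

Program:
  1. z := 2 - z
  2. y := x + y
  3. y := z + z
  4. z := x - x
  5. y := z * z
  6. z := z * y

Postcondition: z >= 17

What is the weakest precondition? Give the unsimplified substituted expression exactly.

post: z >= 17
stmt 6: z := z * y  -- replace 1 occurrence(s) of z with (z * y)
  => ( z * y ) >= 17
stmt 5: y := z * z  -- replace 1 occurrence(s) of y with (z * z)
  => ( z * ( z * z ) ) >= 17
stmt 4: z := x - x  -- replace 3 occurrence(s) of z with (x - x)
  => ( ( x - x ) * ( ( x - x ) * ( x - x ) ) ) >= 17
stmt 3: y := z + z  -- replace 0 occurrence(s) of y with (z + z)
  => ( ( x - x ) * ( ( x - x ) * ( x - x ) ) ) >= 17
stmt 2: y := x + y  -- replace 0 occurrence(s) of y with (x + y)
  => ( ( x - x ) * ( ( x - x ) * ( x - x ) ) ) >= 17
stmt 1: z := 2 - z  -- replace 0 occurrence(s) of z with (2 - z)
  => ( ( x - x ) * ( ( x - x ) * ( x - x ) ) ) >= 17

Answer: ( ( x - x ) * ( ( x - x ) * ( x - x ) ) ) >= 17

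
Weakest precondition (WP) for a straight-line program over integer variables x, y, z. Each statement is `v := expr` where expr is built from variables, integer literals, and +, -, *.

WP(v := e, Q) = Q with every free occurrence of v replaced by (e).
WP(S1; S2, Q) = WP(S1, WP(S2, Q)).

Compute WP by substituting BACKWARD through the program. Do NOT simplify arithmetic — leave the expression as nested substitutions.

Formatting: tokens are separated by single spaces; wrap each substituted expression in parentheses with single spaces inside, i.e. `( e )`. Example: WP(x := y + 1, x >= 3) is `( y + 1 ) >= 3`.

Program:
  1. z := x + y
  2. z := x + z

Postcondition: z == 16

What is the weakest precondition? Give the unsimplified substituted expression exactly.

post: z == 16
stmt 2: z := x + z  -- replace 1 occurrence(s) of z with (x + z)
  => ( x + z ) == 16
stmt 1: z := x + y  -- replace 1 occurrence(s) of z with (x + y)
  => ( x + ( x + y ) ) == 16

Answer: ( x + ( x + y ) ) == 16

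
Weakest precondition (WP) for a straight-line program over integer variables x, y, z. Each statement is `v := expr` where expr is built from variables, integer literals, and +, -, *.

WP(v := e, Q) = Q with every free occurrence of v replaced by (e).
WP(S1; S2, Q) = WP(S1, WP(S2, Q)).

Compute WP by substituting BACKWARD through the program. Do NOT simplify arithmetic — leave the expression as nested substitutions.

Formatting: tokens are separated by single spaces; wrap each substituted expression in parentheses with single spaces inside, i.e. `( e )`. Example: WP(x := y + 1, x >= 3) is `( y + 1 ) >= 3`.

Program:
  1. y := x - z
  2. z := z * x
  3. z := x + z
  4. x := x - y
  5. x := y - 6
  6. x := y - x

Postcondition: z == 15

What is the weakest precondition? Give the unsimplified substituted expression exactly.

Answer: ( x + ( z * x ) ) == 15

Derivation:
post: z == 15
stmt 6: x := y - x  -- replace 0 occurrence(s) of x with (y - x)
  => z == 15
stmt 5: x := y - 6  -- replace 0 occurrence(s) of x with (y - 6)
  => z == 15
stmt 4: x := x - y  -- replace 0 occurrence(s) of x with (x - y)
  => z == 15
stmt 3: z := x + z  -- replace 1 occurrence(s) of z with (x + z)
  => ( x + z ) == 15
stmt 2: z := z * x  -- replace 1 occurrence(s) of z with (z * x)
  => ( x + ( z * x ) ) == 15
stmt 1: y := x - z  -- replace 0 occurrence(s) of y with (x - z)
  => ( x + ( z * x ) ) == 15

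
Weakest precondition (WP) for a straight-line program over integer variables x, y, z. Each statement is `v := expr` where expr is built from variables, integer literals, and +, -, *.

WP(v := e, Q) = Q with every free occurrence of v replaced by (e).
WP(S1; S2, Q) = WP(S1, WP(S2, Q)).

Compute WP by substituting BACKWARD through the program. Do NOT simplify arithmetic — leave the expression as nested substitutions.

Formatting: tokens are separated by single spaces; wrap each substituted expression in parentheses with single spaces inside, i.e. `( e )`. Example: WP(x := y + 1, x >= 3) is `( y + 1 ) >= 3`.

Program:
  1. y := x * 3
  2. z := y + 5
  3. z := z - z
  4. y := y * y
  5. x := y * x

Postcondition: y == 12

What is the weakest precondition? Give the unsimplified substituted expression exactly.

Answer: ( ( x * 3 ) * ( x * 3 ) ) == 12

Derivation:
post: y == 12
stmt 5: x := y * x  -- replace 0 occurrence(s) of x with (y * x)
  => y == 12
stmt 4: y := y * y  -- replace 1 occurrence(s) of y with (y * y)
  => ( y * y ) == 12
stmt 3: z := z - z  -- replace 0 occurrence(s) of z with (z - z)
  => ( y * y ) == 12
stmt 2: z := y + 5  -- replace 0 occurrence(s) of z with (y + 5)
  => ( y * y ) == 12
stmt 1: y := x * 3  -- replace 2 occurrence(s) of y with (x * 3)
  => ( ( x * 3 ) * ( x * 3 ) ) == 12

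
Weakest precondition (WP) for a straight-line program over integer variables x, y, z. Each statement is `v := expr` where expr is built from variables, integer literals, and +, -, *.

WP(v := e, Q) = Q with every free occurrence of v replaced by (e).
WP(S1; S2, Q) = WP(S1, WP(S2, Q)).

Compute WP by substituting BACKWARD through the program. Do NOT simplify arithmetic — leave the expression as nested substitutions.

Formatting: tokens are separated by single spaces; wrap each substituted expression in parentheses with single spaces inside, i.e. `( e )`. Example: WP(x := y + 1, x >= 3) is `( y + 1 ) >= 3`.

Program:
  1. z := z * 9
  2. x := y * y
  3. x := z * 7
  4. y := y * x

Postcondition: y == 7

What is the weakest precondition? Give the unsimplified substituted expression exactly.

post: y == 7
stmt 4: y := y * x  -- replace 1 occurrence(s) of y with (y * x)
  => ( y * x ) == 7
stmt 3: x := z * 7  -- replace 1 occurrence(s) of x with (z * 7)
  => ( y * ( z * 7 ) ) == 7
stmt 2: x := y * y  -- replace 0 occurrence(s) of x with (y * y)
  => ( y * ( z * 7 ) ) == 7
stmt 1: z := z * 9  -- replace 1 occurrence(s) of z with (z * 9)
  => ( y * ( ( z * 9 ) * 7 ) ) == 7

Answer: ( y * ( ( z * 9 ) * 7 ) ) == 7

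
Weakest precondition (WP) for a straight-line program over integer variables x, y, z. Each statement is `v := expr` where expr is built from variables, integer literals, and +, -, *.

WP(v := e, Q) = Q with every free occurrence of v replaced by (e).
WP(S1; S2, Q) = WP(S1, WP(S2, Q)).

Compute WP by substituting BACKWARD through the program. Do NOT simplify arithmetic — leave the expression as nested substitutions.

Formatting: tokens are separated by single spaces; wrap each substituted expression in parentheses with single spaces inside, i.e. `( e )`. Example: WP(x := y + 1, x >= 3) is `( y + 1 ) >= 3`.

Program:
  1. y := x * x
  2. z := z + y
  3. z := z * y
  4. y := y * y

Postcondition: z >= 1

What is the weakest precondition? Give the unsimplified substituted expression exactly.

Answer: ( ( z + ( x * x ) ) * ( x * x ) ) >= 1

Derivation:
post: z >= 1
stmt 4: y := y * y  -- replace 0 occurrence(s) of y with (y * y)
  => z >= 1
stmt 3: z := z * y  -- replace 1 occurrence(s) of z with (z * y)
  => ( z * y ) >= 1
stmt 2: z := z + y  -- replace 1 occurrence(s) of z with (z + y)
  => ( ( z + y ) * y ) >= 1
stmt 1: y := x * x  -- replace 2 occurrence(s) of y with (x * x)
  => ( ( z + ( x * x ) ) * ( x * x ) ) >= 1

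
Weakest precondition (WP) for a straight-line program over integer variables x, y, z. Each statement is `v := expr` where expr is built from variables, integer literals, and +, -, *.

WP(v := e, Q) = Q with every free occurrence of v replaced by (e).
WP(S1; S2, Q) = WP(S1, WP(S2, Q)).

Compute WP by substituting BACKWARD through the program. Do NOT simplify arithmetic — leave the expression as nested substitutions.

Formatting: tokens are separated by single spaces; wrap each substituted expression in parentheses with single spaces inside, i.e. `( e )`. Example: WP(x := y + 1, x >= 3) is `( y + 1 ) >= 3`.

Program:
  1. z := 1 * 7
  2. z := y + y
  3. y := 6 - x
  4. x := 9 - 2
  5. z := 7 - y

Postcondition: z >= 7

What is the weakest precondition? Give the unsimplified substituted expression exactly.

Answer: ( 7 - ( 6 - x ) ) >= 7

Derivation:
post: z >= 7
stmt 5: z := 7 - y  -- replace 1 occurrence(s) of z with (7 - y)
  => ( 7 - y ) >= 7
stmt 4: x := 9 - 2  -- replace 0 occurrence(s) of x with (9 - 2)
  => ( 7 - y ) >= 7
stmt 3: y := 6 - x  -- replace 1 occurrence(s) of y with (6 - x)
  => ( 7 - ( 6 - x ) ) >= 7
stmt 2: z := y + y  -- replace 0 occurrence(s) of z with (y + y)
  => ( 7 - ( 6 - x ) ) >= 7
stmt 1: z := 1 * 7  -- replace 0 occurrence(s) of z with (1 * 7)
  => ( 7 - ( 6 - x ) ) >= 7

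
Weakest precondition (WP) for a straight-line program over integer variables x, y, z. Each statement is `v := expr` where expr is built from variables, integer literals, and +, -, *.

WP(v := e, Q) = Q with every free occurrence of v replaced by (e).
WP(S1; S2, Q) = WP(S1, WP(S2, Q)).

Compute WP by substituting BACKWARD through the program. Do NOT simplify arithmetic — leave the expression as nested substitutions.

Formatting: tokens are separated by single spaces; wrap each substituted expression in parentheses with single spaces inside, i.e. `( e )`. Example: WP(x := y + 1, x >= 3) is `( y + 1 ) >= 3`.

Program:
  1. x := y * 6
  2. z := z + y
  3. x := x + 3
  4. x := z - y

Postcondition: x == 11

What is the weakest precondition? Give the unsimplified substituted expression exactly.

Answer: ( ( z + y ) - y ) == 11

Derivation:
post: x == 11
stmt 4: x := z - y  -- replace 1 occurrence(s) of x with (z - y)
  => ( z - y ) == 11
stmt 3: x := x + 3  -- replace 0 occurrence(s) of x with (x + 3)
  => ( z - y ) == 11
stmt 2: z := z + y  -- replace 1 occurrence(s) of z with (z + y)
  => ( ( z + y ) - y ) == 11
stmt 1: x := y * 6  -- replace 0 occurrence(s) of x with (y * 6)
  => ( ( z + y ) - y ) == 11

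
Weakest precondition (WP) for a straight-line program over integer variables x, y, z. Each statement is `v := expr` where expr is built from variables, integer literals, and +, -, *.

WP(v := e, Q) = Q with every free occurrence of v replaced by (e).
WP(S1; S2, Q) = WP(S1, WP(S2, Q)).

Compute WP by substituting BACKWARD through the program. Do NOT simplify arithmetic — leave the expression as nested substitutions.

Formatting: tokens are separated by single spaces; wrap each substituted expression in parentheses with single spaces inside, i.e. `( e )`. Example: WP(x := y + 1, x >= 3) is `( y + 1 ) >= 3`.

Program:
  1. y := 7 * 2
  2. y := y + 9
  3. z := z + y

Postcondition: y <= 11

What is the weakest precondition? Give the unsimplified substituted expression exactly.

Answer: ( ( 7 * 2 ) + 9 ) <= 11

Derivation:
post: y <= 11
stmt 3: z := z + y  -- replace 0 occurrence(s) of z with (z + y)
  => y <= 11
stmt 2: y := y + 9  -- replace 1 occurrence(s) of y with (y + 9)
  => ( y + 9 ) <= 11
stmt 1: y := 7 * 2  -- replace 1 occurrence(s) of y with (7 * 2)
  => ( ( 7 * 2 ) + 9 ) <= 11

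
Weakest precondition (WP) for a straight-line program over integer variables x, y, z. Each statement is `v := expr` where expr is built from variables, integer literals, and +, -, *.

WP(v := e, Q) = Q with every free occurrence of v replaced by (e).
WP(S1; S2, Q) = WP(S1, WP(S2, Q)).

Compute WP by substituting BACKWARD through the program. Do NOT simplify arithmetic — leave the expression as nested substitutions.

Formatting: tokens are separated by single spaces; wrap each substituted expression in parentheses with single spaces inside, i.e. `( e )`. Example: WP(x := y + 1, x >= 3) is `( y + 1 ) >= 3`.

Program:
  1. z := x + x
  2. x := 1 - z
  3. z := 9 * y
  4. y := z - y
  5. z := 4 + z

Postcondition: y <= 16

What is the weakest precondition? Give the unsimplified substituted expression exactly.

post: y <= 16
stmt 5: z := 4 + z  -- replace 0 occurrence(s) of z with (4 + z)
  => y <= 16
stmt 4: y := z - y  -- replace 1 occurrence(s) of y with (z - y)
  => ( z - y ) <= 16
stmt 3: z := 9 * y  -- replace 1 occurrence(s) of z with (9 * y)
  => ( ( 9 * y ) - y ) <= 16
stmt 2: x := 1 - z  -- replace 0 occurrence(s) of x with (1 - z)
  => ( ( 9 * y ) - y ) <= 16
stmt 1: z := x + x  -- replace 0 occurrence(s) of z with (x + x)
  => ( ( 9 * y ) - y ) <= 16

Answer: ( ( 9 * y ) - y ) <= 16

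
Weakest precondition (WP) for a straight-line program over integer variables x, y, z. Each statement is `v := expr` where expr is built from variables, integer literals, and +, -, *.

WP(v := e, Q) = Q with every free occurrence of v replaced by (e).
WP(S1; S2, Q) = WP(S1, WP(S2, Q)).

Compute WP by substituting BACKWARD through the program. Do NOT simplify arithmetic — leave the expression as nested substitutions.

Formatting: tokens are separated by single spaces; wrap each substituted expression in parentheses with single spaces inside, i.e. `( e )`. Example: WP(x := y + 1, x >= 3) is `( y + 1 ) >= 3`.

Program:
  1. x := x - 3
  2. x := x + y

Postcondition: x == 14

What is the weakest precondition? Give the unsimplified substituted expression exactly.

post: x == 14
stmt 2: x := x + y  -- replace 1 occurrence(s) of x with (x + y)
  => ( x + y ) == 14
stmt 1: x := x - 3  -- replace 1 occurrence(s) of x with (x - 3)
  => ( ( x - 3 ) + y ) == 14

Answer: ( ( x - 3 ) + y ) == 14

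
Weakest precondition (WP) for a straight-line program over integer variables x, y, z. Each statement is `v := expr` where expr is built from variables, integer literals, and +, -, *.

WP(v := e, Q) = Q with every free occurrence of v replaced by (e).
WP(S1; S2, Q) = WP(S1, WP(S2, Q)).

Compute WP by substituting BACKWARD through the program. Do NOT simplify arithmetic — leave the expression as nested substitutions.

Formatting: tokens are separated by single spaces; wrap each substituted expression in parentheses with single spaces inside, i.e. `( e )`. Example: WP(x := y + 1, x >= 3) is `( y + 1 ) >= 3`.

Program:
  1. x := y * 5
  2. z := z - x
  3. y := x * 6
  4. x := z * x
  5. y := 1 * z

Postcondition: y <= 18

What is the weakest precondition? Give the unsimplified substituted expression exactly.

Answer: ( 1 * ( z - ( y * 5 ) ) ) <= 18

Derivation:
post: y <= 18
stmt 5: y := 1 * z  -- replace 1 occurrence(s) of y with (1 * z)
  => ( 1 * z ) <= 18
stmt 4: x := z * x  -- replace 0 occurrence(s) of x with (z * x)
  => ( 1 * z ) <= 18
stmt 3: y := x * 6  -- replace 0 occurrence(s) of y with (x * 6)
  => ( 1 * z ) <= 18
stmt 2: z := z - x  -- replace 1 occurrence(s) of z with (z - x)
  => ( 1 * ( z - x ) ) <= 18
stmt 1: x := y * 5  -- replace 1 occurrence(s) of x with (y * 5)
  => ( 1 * ( z - ( y * 5 ) ) ) <= 18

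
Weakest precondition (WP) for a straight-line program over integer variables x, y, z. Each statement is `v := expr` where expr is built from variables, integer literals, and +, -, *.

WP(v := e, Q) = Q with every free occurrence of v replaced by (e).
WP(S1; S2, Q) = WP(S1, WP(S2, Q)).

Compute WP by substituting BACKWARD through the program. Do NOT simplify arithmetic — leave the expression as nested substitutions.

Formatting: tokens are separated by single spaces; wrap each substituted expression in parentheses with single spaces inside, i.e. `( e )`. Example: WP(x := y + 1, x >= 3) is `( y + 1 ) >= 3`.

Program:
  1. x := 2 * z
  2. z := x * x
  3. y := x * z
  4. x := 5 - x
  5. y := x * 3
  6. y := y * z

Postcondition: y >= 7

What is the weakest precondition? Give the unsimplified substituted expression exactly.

Answer: ( ( ( 5 - ( 2 * z ) ) * 3 ) * ( ( 2 * z ) * ( 2 * z ) ) ) >= 7

Derivation:
post: y >= 7
stmt 6: y := y * z  -- replace 1 occurrence(s) of y with (y * z)
  => ( y * z ) >= 7
stmt 5: y := x * 3  -- replace 1 occurrence(s) of y with (x * 3)
  => ( ( x * 3 ) * z ) >= 7
stmt 4: x := 5 - x  -- replace 1 occurrence(s) of x with (5 - x)
  => ( ( ( 5 - x ) * 3 ) * z ) >= 7
stmt 3: y := x * z  -- replace 0 occurrence(s) of y with (x * z)
  => ( ( ( 5 - x ) * 3 ) * z ) >= 7
stmt 2: z := x * x  -- replace 1 occurrence(s) of z with (x * x)
  => ( ( ( 5 - x ) * 3 ) * ( x * x ) ) >= 7
stmt 1: x := 2 * z  -- replace 3 occurrence(s) of x with (2 * z)
  => ( ( ( 5 - ( 2 * z ) ) * 3 ) * ( ( 2 * z ) * ( 2 * z ) ) ) >= 7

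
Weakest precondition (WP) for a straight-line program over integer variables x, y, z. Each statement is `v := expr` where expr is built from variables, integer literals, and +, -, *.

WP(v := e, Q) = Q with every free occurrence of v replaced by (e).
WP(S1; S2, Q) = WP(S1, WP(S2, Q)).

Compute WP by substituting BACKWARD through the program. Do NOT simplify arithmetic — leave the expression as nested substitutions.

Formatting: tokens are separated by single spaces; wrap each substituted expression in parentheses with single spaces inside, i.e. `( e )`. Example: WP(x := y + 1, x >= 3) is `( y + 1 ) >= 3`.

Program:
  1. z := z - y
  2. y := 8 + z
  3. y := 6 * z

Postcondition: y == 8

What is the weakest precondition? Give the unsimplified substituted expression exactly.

Answer: ( 6 * ( z - y ) ) == 8

Derivation:
post: y == 8
stmt 3: y := 6 * z  -- replace 1 occurrence(s) of y with (6 * z)
  => ( 6 * z ) == 8
stmt 2: y := 8 + z  -- replace 0 occurrence(s) of y with (8 + z)
  => ( 6 * z ) == 8
stmt 1: z := z - y  -- replace 1 occurrence(s) of z with (z - y)
  => ( 6 * ( z - y ) ) == 8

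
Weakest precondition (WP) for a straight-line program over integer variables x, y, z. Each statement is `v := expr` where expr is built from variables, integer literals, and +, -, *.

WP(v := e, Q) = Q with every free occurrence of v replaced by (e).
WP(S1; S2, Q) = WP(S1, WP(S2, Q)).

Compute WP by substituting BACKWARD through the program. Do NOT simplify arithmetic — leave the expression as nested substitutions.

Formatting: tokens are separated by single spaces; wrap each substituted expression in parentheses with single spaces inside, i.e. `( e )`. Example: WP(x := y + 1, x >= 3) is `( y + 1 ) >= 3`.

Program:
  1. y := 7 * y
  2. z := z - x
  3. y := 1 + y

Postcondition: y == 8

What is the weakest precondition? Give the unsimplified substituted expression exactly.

post: y == 8
stmt 3: y := 1 + y  -- replace 1 occurrence(s) of y with (1 + y)
  => ( 1 + y ) == 8
stmt 2: z := z - x  -- replace 0 occurrence(s) of z with (z - x)
  => ( 1 + y ) == 8
stmt 1: y := 7 * y  -- replace 1 occurrence(s) of y with (7 * y)
  => ( 1 + ( 7 * y ) ) == 8

Answer: ( 1 + ( 7 * y ) ) == 8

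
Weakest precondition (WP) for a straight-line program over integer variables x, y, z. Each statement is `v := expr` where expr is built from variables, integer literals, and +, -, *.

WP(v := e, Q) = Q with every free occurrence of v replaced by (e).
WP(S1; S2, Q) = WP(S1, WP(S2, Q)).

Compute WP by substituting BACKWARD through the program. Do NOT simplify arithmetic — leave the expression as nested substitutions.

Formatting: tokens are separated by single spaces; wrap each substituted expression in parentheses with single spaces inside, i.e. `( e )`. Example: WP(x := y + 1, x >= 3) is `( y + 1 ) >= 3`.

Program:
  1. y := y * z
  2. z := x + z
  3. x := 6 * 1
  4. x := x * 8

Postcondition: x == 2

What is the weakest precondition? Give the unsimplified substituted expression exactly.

post: x == 2
stmt 4: x := x * 8  -- replace 1 occurrence(s) of x with (x * 8)
  => ( x * 8 ) == 2
stmt 3: x := 6 * 1  -- replace 1 occurrence(s) of x with (6 * 1)
  => ( ( 6 * 1 ) * 8 ) == 2
stmt 2: z := x + z  -- replace 0 occurrence(s) of z with (x + z)
  => ( ( 6 * 1 ) * 8 ) == 2
stmt 1: y := y * z  -- replace 0 occurrence(s) of y with (y * z)
  => ( ( 6 * 1 ) * 8 ) == 2

Answer: ( ( 6 * 1 ) * 8 ) == 2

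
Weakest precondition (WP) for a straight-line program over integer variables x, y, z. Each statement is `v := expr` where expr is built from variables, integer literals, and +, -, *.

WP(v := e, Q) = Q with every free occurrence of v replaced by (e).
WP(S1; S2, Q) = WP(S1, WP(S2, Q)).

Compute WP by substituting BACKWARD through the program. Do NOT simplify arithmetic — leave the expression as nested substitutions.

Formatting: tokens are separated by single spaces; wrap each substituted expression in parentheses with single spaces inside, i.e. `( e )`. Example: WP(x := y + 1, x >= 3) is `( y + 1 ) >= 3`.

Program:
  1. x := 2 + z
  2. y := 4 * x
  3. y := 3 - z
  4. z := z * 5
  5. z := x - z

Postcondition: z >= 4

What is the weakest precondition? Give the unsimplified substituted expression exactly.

Answer: ( ( 2 + z ) - ( z * 5 ) ) >= 4

Derivation:
post: z >= 4
stmt 5: z := x - z  -- replace 1 occurrence(s) of z with (x - z)
  => ( x - z ) >= 4
stmt 4: z := z * 5  -- replace 1 occurrence(s) of z with (z * 5)
  => ( x - ( z * 5 ) ) >= 4
stmt 3: y := 3 - z  -- replace 0 occurrence(s) of y with (3 - z)
  => ( x - ( z * 5 ) ) >= 4
stmt 2: y := 4 * x  -- replace 0 occurrence(s) of y with (4 * x)
  => ( x - ( z * 5 ) ) >= 4
stmt 1: x := 2 + z  -- replace 1 occurrence(s) of x with (2 + z)
  => ( ( 2 + z ) - ( z * 5 ) ) >= 4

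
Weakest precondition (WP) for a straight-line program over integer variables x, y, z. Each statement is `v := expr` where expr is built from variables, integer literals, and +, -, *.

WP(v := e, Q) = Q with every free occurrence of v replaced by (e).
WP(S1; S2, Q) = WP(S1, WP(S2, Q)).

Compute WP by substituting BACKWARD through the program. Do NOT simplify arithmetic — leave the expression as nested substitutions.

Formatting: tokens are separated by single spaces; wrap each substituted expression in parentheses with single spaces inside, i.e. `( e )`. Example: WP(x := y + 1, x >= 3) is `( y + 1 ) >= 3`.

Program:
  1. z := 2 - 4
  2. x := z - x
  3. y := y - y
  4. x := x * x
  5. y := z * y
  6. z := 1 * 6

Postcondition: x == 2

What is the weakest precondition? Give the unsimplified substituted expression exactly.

Answer: ( ( ( 2 - 4 ) - x ) * ( ( 2 - 4 ) - x ) ) == 2

Derivation:
post: x == 2
stmt 6: z := 1 * 6  -- replace 0 occurrence(s) of z with (1 * 6)
  => x == 2
stmt 5: y := z * y  -- replace 0 occurrence(s) of y with (z * y)
  => x == 2
stmt 4: x := x * x  -- replace 1 occurrence(s) of x with (x * x)
  => ( x * x ) == 2
stmt 3: y := y - y  -- replace 0 occurrence(s) of y with (y - y)
  => ( x * x ) == 2
stmt 2: x := z - x  -- replace 2 occurrence(s) of x with (z - x)
  => ( ( z - x ) * ( z - x ) ) == 2
stmt 1: z := 2 - 4  -- replace 2 occurrence(s) of z with (2 - 4)
  => ( ( ( 2 - 4 ) - x ) * ( ( 2 - 4 ) - x ) ) == 2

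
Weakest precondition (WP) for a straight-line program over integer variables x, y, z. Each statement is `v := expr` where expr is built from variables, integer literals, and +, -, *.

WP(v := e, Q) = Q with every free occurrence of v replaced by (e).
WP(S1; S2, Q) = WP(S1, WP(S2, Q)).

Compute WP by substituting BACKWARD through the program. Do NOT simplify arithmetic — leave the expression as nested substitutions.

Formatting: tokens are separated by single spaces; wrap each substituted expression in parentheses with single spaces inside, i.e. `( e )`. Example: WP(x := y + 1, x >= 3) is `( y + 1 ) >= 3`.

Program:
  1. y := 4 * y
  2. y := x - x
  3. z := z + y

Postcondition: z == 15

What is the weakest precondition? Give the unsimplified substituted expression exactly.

post: z == 15
stmt 3: z := z + y  -- replace 1 occurrence(s) of z with (z + y)
  => ( z + y ) == 15
stmt 2: y := x - x  -- replace 1 occurrence(s) of y with (x - x)
  => ( z + ( x - x ) ) == 15
stmt 1: y := 4 * y  -- replace 0 occurrence(s) of y with (4 * y)
  => ( z + ( x - x ) ) == 15

Answer: ( z + ( x - x ) ) == 15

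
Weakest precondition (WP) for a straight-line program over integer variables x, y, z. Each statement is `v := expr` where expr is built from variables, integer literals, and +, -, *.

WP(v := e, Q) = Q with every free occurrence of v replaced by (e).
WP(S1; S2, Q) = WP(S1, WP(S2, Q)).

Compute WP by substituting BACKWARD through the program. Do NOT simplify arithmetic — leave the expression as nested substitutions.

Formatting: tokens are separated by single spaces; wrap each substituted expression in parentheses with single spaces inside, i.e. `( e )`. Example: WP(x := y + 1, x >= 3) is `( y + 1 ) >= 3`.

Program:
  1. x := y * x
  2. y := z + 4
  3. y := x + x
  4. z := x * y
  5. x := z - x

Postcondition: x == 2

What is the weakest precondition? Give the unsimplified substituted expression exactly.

Answer: ( ( ( y * x ) * ( ( y * x ) + ( y * x ) ) ) - ( y * x ) ) == 2

Derivation:
post: x == 2
stmt 5: x := z - x  -- replace 1 occurrence(s) of x with (z - x)
  => ( z - x ) == 2
stmt 4: z := x * y  -- replace 1 occurrence(s) of z with (x * y)
  => ( ( x * y ) - x ) == 2
stmt 3: y := x + x  -- replace 1 occurrence(s) of y with (x + x)
  => ( ( x * ( x + x ) ) - x ) == 2
stmt 2: y := z + 4  -- replace 0 occurrence(s) of y with (z + 4)
  => ( ( x * ( x + x ) ) - x ) == 2
stmt 1: x := y * x  -- replace 4 occurrence(s) of x with (y * x)
  => ( ( ( y * x ) * ( ( y * x ) + ( y * x ) ) ) - ( y * x ) ) == 2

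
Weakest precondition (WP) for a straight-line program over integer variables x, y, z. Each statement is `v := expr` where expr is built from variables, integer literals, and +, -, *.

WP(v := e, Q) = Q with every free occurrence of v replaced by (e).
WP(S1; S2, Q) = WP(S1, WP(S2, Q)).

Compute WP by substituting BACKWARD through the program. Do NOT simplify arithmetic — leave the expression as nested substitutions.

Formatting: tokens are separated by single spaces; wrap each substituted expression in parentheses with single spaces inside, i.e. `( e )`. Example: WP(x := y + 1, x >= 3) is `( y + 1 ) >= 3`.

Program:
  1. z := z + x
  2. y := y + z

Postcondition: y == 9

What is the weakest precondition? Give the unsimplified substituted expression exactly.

post: y == 9
stmt 2: y := y + z  -- replace 1 occurrence(s) of y with (y + z)
  => ( y + z ) == 9
stmt 1: z := z + x  -- replace 1 occurrence(s) of z with (z + x)
  => ( y + ( z + x ) ) == 9

Answer: ( y + ( z + x ) ) == 9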